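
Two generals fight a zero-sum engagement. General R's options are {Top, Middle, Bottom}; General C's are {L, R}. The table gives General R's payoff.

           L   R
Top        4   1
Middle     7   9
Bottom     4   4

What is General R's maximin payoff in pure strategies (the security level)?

7

Row minima: Top → 1, Middle → 7, Bottom → 4.
The best of these is 7.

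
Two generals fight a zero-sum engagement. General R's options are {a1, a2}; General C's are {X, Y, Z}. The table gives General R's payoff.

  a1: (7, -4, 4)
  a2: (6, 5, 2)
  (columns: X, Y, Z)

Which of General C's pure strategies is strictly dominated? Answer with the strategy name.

X

Y holds General R's payoff strictly below X in every row: -4 < 7, 5 < 6.
So X is strictly dominated for General C.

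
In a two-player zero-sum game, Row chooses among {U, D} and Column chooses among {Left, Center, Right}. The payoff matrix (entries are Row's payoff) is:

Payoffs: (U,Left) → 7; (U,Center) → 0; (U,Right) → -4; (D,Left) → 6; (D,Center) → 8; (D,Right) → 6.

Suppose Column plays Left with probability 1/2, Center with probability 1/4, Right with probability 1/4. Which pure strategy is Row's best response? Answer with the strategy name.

Expected payoff of U: (1/2)·7 + (1/4)·0 + (1/4)·(-4) = 5/2.
Expected payoff of D: (1/2)·6 + (1/4)·8 + (1/4)·6 = 13/2.
The largest is 13/2, so Row's best response is D.

D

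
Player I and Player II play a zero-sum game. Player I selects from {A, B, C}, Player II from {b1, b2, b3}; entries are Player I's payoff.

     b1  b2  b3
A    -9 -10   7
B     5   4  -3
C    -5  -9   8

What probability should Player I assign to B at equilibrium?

Row minima: A → -10, B → -3, C → -9; maximin = -3.
Column maxima: b1 → 5, b2 → 4, b3 → 8; minimax = 4.
-3 ≠ 4, so there is no saddle point; optimal play is mixed.
A is strictly dominated by C, so Player I never plays it.
b1 is strictly dominated by b2 (it gives Player I strictly more in every row), so Player II never plays it.
On the remaining 2×2 (B, C vs b2, b3):
Let Player I play B with probability p. Expected payoff against b2: 4p + (-9)(1−p) = 13p − 9; against b3: (-3)p + 8(1−p) = −11p + 8.
Setting these equal: 13p − 9 = −11p + 8 ⇒ 24p = 17 ⇒ p = 17/24, and the value is (13)·(17/24) − 9 = 5/24.
For Player II: with q = P(b2), equating B's and C's payoffs gives 7q − 3 = −17q + 8 ⇒ q = 11/24.

17/24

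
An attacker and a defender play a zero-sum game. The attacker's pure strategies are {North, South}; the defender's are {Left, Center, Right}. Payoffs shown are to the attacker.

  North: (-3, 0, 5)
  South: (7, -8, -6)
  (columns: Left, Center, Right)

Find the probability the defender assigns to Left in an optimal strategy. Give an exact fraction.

4/9

Row minima: North → -3, South → -8; maximin = -3.
Column maxima: Left → 7, Center → 0, Right → 5; minimax = 0.
-3 ≠ 0, so there is no saddle point; optimal play is mixed.
Right is strictly dominated by Center (it gives the attacker strictly more in every row), so the defender never plays it.
On the remaining 2×2 (North, South vs Left, Center):
Let the attacker play North with probability p. Expected payoff against Left: (-3)p + 7(1−p) = −10p + 7; against Center: 0p + (-8)(1−p) = 8p − 8.
Setting these equal: −10p + 7 = 8p − 8 ⇒ −18p = -15 ⇒ p = 5/6, and the value is (-10)·(5/6) + 7 = -4/3.
For the defender: with q = P(Left), equating North's and South's payoffs gives −3q = 15q − 8 ⇒ q = 4/9.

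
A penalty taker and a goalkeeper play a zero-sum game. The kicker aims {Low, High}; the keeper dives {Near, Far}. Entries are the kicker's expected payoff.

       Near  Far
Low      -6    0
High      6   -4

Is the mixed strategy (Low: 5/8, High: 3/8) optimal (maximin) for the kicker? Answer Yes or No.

Yes

Against Near this mix gives (5/8)·(-6) + (3/8)·6 = -3/2.
Against Far this mix gives (5/8)·0 + (3/8)·(-4) = -3/2.
All of the keeper's active replies (Near, Far) yield -3/2, and no column does worse for the kicker. The mix makes the keeper indifferent and guarantees -3/2, so it is optimal.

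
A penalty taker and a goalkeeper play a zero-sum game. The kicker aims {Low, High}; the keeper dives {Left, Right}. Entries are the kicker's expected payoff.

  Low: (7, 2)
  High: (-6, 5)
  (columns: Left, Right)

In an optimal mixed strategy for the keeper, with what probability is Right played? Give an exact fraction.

Row minima: Low → 2, High → -6; maximin = 2.
Column maxima: Left → 7, Right → 5; minimax = 5.
2 ≠ 5, so there is no saddle point; optimal play is mixed.
Let the kicker play Low with probability p. Expected payoff against Left: 7p + (-6)(1−p) = 13p − 6; against Right: 2p + 5(1−p) = −3p + 5.
Setting these equal: 13p − 6 = −3p + 5 ⇒ 16p = 11 ⇒ p = 11/16, and the value is (13)·(11/16) − 6 = 47/16.
For the keeper: with q = P(Left), equating Low's and High's payoffs gives 5q + 2 = −11q + 5 ⇒ q = 3/16.

13/16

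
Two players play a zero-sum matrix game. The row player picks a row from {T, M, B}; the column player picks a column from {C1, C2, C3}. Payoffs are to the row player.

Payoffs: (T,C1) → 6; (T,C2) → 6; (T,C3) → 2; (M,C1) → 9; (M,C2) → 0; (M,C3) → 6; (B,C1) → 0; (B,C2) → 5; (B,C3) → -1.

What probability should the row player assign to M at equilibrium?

2/5

Row minima: T → 2, M → 0, B → -1; maximin = 2.
Column maxima: C1 → 9, C2 → 6, C3 → 6; minimax = 6.
2 ≠ 6, so there is no saddle point; optimal play is mixed.
B is strictly dominated by T, so the row player never plays it.
C1 is strictly dominated by C3 (it gives the row player strictly more in every row), so the column player never plays it.
On the remaining 2×2 (T, M vs C2, C3):
Let the row player play T with probability p. Expected payoff against C2: 6p + 0(1−p) = 6p; against C3: 2p + 6(1−p) = −4p + 6.
Setting these equal: 6p = −4p + 6 ⇒ 10p = 6 ⇒ p = 3/5, and the value is (6)·(3/5) = 18/5.
For the column player: with q = P(C2), equating T's and M's payoffs gives 4q + 2 = −6q + 6 ⇒ q = 2/5.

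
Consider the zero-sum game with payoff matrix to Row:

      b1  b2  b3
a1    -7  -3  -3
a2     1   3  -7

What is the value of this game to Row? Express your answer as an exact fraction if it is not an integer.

Row minima: a1 → -7, a2 → -7; maximin = -7.
Column maxima: b1 → 1, b2 → 3, b3 → -3; minimax = -3.
-7 ≠ -3, so there is no saddle point; optimal play is mixed.
b2 is strictly dominated by b1 (it gives Row strictly more in every row), so Column never plays it.
On the remaining 2×2 (a1, a2 vs b1, b3):
Let Row play a1 with probability p. Expected payoff against b1: (-7)p + 1(1−p) = −8p + 1; against b3: (-3)p + (-7)(1−p) = 4p − 7.
Setting these equal: −8p + 1 = 4p − 7 ⇒ −12p = -8 ⇒ p = 2/3, and the value is (-8)·(2/3) + 1 = -13/3.
For Column: with q = P(b1), equating a1's and a2's payoffs gives −4q − 3 = 8q − 7 ⇒ q = 1/3.

-13/3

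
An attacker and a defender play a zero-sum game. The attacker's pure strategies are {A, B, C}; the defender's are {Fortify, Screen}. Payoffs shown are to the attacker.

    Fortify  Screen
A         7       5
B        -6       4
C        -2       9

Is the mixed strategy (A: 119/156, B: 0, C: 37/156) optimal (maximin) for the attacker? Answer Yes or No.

Against Fortify this mix gives (119/156)·7 + (37/156)·(-2) = 253/52.
Against Screen this mix gives (119/156)·5 + (37/156)·9 = 232/39.
The defender will play Fortify, holding the attacker to 253/52. Shifting weight toward the row that does better against Fortify would raise this floor (the equalizing mix achieves 73/13 against both Fortify and Screen), so the proposed strategy is not optimal.

No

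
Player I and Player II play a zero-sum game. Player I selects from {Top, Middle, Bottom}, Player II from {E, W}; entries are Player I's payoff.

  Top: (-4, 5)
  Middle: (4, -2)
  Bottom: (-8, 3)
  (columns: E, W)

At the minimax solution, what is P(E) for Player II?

Row minima: Top → -4, Middle → -2, Bottom → -8; maximin = -2.
Column maxima: E → 4, W → 5; minimax = 4.
-2 ≠ 4, so there is no saddle point; optimal play is mixed.
Bottom is strictly dominated by Top, so Player I never plays it.
On the remaining 2×2 (Top, Middle vs E, W):
Let Player I play Top with probability p. Expected payoff against E: (-4)p + 4(1−p) = −8p + 4; against W: 5p + (-2)(1−p) = 7p − 2.
Setting these equal: −8p + 4 = 7p − 2 ⇒ −15p = -6 ⇒ p = 2/5, and the value is (-8)·(2/5) + 4 = 4/5.
For Player II: with q = P(E), equating Top's and Middle's payoffs gives −9q + 5 = 6q − 2 ⇒ q = 7/15.

7/15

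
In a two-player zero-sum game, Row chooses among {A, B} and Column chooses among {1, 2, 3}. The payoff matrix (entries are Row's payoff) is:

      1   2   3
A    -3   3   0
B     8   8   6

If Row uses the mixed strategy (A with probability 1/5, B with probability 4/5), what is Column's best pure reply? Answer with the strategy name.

3

If Column plays 1, Row's expected payoff is (1/5)·(-3) + (4/5)·8 = 29/5.
If Column plays 2, Row's expected payoff is (1/5)·3 + (4/5)·8 = 7.
If Column plays 3, Row's expected payoff is (1/5)·0 + (4/5)·6 = 24/5.
Column minimizes Row's payoff; the smallest is 24/5, so the best response is 3.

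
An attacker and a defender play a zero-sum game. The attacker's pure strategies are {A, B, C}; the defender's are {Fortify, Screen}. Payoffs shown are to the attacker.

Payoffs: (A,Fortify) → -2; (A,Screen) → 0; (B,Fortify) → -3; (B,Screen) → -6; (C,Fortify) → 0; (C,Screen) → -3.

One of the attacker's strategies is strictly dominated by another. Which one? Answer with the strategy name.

A gives a strictly higher payoff than B against every column: -2 > -3, 0 > -6.
So B is strictly dominated and the attacker never plays it.

B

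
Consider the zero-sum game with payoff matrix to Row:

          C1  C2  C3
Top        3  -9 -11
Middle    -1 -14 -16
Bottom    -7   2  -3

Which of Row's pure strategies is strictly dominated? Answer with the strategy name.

Middle

Top gives a strictly higher payoff than Middle against every column: 3 > -1, -9 > -14, -11 > -16.
So Middle is strictly dominated and Row never plays it.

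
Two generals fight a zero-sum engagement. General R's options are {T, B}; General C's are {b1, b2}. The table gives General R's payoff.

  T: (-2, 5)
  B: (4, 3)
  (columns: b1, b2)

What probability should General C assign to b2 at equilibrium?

Row minima: T → -2, B → 3; maximin = 3.
Column maxima: b1 → 4, b2 → 5; minimax = 4.
3 ≠ 4, so there is no saddle point; optimal play is mixed.
Let General R play T with probability p. Expected payoff against b1: (-2)p + 4(1−p) = −6p + 4; against b2: 5p + 3(1−p) = 2p + 3.
Setting these equal: −6p + 4 = 2p + 3 ⇒ −8p = -1 ⇒ p = 1/8, and the value is (-6)·(1/8) + 4 = 13/4.
For General C: with q = P(b1), equating T's and B's payoffs gives −7q + 5 = q + 3 ⇒ q = 1/4.

3/4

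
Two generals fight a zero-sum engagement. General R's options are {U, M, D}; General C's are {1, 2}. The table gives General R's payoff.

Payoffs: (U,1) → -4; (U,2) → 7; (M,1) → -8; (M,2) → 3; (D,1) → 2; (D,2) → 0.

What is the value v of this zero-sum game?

14/13

Row minima: U → -4, M → -8, D → 0; maximin = 0.
Column maxima: 1 → 2, 2 → 7; minimax = 2.
0 ≠ 2, so there is no saddle point; optimal play is mixed.
M is strictly dominated by U, so General R never plays it.
On the remaining 2×2 (U, D vs 1, 2):
Let General R play U with probability p. Expected payoff against 1: (-4)p + 2(1−p) = −6p + 2; against 2: 7p + 0(1−p) = 7p.
Setting these equal: −6p + 2 = 7p ⇒ −13p = -2 ⇒ p = 2/13, and the value is (-6)·(2/13) + 2 = 14/13.
For General C: with q = P(1), equating U's and D's payoffs gives −11q + 7 = 2q ⇒ q = 7/13.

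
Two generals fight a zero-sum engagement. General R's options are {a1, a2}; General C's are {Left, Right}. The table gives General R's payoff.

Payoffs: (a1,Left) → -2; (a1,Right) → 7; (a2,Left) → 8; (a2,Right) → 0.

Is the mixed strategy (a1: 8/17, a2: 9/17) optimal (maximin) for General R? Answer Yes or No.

Yes

Against Left this mix gives (8/17)·(-2) + (9/17)·8 = 56/17.
Against Right this mix gives (8/17)·7 + (9/17)·0 = 56/17.
All of General C's active replies (Left, Right) yield 56/17, and no column does worse for General R. The mix makes General C indifferent and guarantees 56/17, so it is optimal.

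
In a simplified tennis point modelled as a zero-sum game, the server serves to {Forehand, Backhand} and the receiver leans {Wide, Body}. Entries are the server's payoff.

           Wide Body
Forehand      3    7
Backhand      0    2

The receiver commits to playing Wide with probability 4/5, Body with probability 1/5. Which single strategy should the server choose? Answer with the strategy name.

Expected payoff of Forehand: (4/5)·3 + (1/5)·7 = 19/5.
Expected payoff of Backhand: (4/5)·0 + (1/5)·2 = 2/5.
The largest is 19/5, so the server's best response is Forehand.

Forehand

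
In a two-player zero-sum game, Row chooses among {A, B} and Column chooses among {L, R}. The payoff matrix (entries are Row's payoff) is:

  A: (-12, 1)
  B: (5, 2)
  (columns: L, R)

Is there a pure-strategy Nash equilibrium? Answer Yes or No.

Row minima: A → -12, B → 2; maximin = 2.
Column maxima: L → 5, R → 2; minimax = 2.
maximin = minimax = 2, so a saddle point exists.

Yes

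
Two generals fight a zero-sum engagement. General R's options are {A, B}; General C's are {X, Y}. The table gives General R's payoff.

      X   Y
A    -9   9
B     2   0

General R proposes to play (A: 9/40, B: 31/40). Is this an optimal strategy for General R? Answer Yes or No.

No

Against X this mix gives (9/40)·(-9) + (31/40)·2 = -19/40.
Against Y this mix gives (9/40)·9 + (31/40)·0 = 81/40.
General C will play X, holding General R to -19/40. Shifting weight toward the row that does better against X would raise this floor (the equalizing mix achieves 9/10 against both X and Y), so the proposed strategy is not optimal.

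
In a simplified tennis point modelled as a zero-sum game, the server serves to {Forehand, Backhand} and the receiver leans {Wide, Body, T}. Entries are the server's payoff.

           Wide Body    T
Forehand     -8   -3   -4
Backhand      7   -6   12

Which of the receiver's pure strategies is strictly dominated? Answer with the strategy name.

Wide holds the server's payoff strictly below T in every row: -8 < -4, 7 < 12.
So T is strictly dominated for the receiver.

T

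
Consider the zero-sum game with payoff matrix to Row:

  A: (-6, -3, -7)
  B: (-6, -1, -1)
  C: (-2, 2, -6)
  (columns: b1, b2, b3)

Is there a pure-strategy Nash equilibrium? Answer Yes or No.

Row minima: A → -7, B → -6, C → -6; maximin = -6.
Column maxima: b1 → -2, b2 → 2, b3 → -1; minimax = -2.
-6 ≠ -2, so no pure-strategy equilibrium exists.

No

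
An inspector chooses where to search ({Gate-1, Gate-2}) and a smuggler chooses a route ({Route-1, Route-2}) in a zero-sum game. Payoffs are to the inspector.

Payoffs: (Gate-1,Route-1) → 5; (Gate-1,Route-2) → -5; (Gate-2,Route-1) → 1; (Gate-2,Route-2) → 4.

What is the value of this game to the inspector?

25/13

Row minima: Gate-1 → -5, Gate-2 → 1; maximin = 1.
Column maxima: Route-1 → 5, Route-2 → 4; minimax = 4.
1 ≠ 4, so there is no saddle point; optimal play is mixed.
Let the inspector play Gate-1 with probability p. Expected payoff against Route-1: 5p + 1(1−p) = 4p + 1; against Route-2: (-5)p + 4(1−p) = −9p + 4.
Setting these equal: 4p + 1 = −9p + 4 ⇒ 13p = 3 ⇒ p = 3/13, and the value is (4)·(3/13) + 1 = 25/13.
For the smuggler: with q = P(Route-1), equating Gate-1's and Gate-2's payoffs gives 10q − 5 = −3q + 4 ⇒ q = 9/13.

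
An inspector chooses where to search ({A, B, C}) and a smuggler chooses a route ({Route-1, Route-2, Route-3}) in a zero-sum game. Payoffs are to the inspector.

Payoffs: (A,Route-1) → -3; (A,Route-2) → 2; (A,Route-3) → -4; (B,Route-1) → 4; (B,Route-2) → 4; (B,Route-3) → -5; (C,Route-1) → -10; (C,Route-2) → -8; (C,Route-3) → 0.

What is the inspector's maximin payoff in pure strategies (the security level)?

Row minima: A → -4, B → -5, C → -10.
The best of these is -4.

-4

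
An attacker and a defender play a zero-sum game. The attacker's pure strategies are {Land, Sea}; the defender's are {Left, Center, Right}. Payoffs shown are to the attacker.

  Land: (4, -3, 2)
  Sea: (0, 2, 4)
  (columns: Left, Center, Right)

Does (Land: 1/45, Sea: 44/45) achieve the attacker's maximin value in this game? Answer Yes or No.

No

Against Left this mix gives (1/45)·4 + (44/45)·0 = 4/45.
Against Center this mix gives (1/45)·(-3) + (44/45)·2 = 17/9.
Against Right this mix gives (1/45)·2 + (44/45)·4 = 178/45.
The defender will play Left, holding the attacker to 4/45. Shifting weight toward the row that does better against Left would raise this floor (the equalizing mix achieves 8/9 against both Left and Center), so the proposed strategy is not optimal.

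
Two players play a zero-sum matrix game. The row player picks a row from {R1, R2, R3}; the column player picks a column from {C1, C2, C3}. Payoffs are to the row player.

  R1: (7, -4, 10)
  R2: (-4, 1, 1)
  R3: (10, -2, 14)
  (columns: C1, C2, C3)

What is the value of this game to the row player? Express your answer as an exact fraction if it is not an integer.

Row minima: R1 → -4, R2 → -4, R3 → -2; maximin = -2.
Column maxima: C1 → 10, C2 → 1, C3 → 14; minimax = 1.
-2 ≠ 1, so there is no saddle point; optimal play is mixed.
R1 is strictly dominated by R3, so the row player never plays it.
C3 is strictly dominated by C1 (it gives the row player strictly more in every row), so the column player never plays it.
On the remaining 2×2 (R2, R3 vs C1, C2):
Let the row player play R2 with probability p. Expected payoff against C1: (-4)p + 10(1−p) = −14p + 10; against C2: 1p + (-2)(1−p) = 3p − 2.
Setting these equal: −14p + 10 = 3p − 2 ⇒ −17p = -12 ⇒ p = 12/17, and the value is (-14)·(12/17) + 10 = 2/17.
For the column player: with q = P(C1), equating R2's and R3's payoffs gives −5q + 1 = 12q − 2 ⇒ q = 3/17.

2/17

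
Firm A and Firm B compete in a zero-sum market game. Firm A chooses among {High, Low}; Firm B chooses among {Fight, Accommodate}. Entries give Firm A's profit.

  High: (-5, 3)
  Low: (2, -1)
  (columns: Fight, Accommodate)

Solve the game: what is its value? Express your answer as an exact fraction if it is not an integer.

Row minima: High → -5, Low → -1; maximin = -1.
Column maxima: Fight → 2, Accommodate → 3; minimax = 2.
-1 ≠ 2, so there is no saddle point; optimal play is mixed.
Let Firm A play High with probability p. Expected payoff against Fight: (-5)p + 2(1−p) = −7p + 2; against Accommodate: 3p + (-1)(1−p) = 4p − 1.
Setting these equal: −7p + 2 = 4p − 1 ⇒ −11p = -3 ⇒ p = 3/11, and the value is (-7)·(3/11) + 2 = 1/11.
For Firm B: with q = P(Fight), equating High's and Low's payoffs gives −8q + 3 = 3q − 1 ⇒ q = 4/11.

1/11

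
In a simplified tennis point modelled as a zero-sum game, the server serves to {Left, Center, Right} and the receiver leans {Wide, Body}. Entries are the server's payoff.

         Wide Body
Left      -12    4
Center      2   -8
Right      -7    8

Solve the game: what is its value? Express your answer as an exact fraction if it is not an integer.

-8/5

Row minima: Left → -12, Center → -8, Right → -7; maximin = -7.
Column maxima: Wide → 2, Body → 8; minimax = 2.
-7 ≠ 2, so there is no saddle point; optimal play is mixed.
Left is strictly dominated by Right, so the server never plays it.
On the remaining 2×2 (Center, Right vs Wide, Body):
Let the server play Center with probability p. Expected payoff against Wide: 2p + (-7)(1−p) = 9p − 7; against Body: (-8)p + 8(1−p) = −16p + 8.
Setting these equal: 9p − 7 = −16p + 8 ⇒ 25p = 15 ⇒ p = 3/5, and the value is (9)·(3/5) − 7 = -8/5.
For the receiver: with q = P(Wide), equating Center's and Right's payoffs gives 10q − 8 = −15q + 8 ⇒ q = 16/25.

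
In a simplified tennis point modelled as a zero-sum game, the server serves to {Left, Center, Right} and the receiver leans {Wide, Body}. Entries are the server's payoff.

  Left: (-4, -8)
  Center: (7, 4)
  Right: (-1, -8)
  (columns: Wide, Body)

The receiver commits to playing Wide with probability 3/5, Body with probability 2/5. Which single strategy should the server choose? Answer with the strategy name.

Center

Expected payoff of Left: (3/5)·(-4) + (2/5)·(-8) = -28/5.
Expected payoff of Center: (3/5)·7 + (2/5)·4 = 29/5.
Expected payoff of Right: (3/5)·(-1) + (2/5)·(-8) = -19/5.
The largest is 29/5, so the server's best response is Center.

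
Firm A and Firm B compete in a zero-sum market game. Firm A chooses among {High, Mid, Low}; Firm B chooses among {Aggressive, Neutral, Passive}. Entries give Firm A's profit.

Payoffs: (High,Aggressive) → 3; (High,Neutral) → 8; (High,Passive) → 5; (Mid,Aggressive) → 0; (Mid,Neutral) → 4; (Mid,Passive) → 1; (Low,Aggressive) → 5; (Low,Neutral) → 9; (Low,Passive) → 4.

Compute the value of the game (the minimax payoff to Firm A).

Row minima: High → 3, Mid → 0, Low → 4; maximin = 4.
Column maxima: Aggressive → 5, Neutral → 9, Passive → 5; minimax = 5.
4 ≠ 5, so there is no saddle point; optimal play is mixed.
Mid is strictly dominated by High, so Firm A never plays it.
Neutral is strictly dominated by Aggressive (it gives Firm A strictly more in every row), so Firm B never plays it.
On the remaining 2×2 (High, Low vs Aggressive, Passive):
Let Firm A play High with probability p. Expected payoff against Aggressive: 3p + 5(1−p) = −2p + 5; against Passive: 5p + 4(1−p) = p + 4.
Setting these equal: −2p + 5 = p + 4 ⇒ −3p = -1 ⇒ p = 1/3, and the value is (-2)·(1/3) + 5 = 13/3.
For Firm B: with q = P(Aggressive), equating High's and Low's payoffs gives −2q + 5 = q + 4 ⇒ q = 1/3.

13/3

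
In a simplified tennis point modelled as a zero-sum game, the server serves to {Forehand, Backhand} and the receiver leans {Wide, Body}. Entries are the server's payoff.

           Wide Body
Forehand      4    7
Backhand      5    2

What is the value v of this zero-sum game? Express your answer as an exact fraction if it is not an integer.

9/2

Row minima: Forehand → 4, Backhand → 2; maximin = 4.
Column maxima: Wide → 5, Body → 7; minimax = 5.
4 ≠ 5, so there is no saddle point; optimal play is mixed.
Let the server play Forehand with probability p. Expected payoff against Wide: 4p + 5(1−p) = −p + 5; against Body: 7p + 2(1−p) = 5p + 2.
Setting these equal: −p + 5 = 5p + 2 ⇒ −6p = -3 ⇒ p = 1/2, and the value is (-1)·(1/2) + 5 = 9/2.
For the receiver: with q = P(Wide), equating Forehand's and Backhand's payoffs gives −3q + 7 = 3q + 2 ⇒ q = 5/6.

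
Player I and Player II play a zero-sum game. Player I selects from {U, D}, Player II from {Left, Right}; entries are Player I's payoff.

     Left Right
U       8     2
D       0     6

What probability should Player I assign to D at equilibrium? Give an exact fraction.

1/2

Row minima: U → 2, D → 0; maximin = 2.
Column maxima: Left → 8, Right → 6; minimax = 6.
2 ≠ 6, so there is no saddle point; optimal play is mixed.
Let Player I play U with probability p. Expected payoff against Left: 8p + 0(1−p) = 8p; against Right: 2p + 6(1−p) = −4p + 6.
Setting these equal: 8p = −4p + 6 ⇒ 12p = 6 ⇒ p = 1/2, and the value is (8)·(1/2) = 4.
For Player II: with q = P(Left), equating U's and D's payoffs gives 6q + 2 = −6q + 6 ⇒ q = 1/3.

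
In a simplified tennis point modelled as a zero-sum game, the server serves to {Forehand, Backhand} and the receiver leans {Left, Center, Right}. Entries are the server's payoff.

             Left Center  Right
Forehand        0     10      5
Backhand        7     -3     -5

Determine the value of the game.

35/17

Row minima: Forehand → 0, Backhand → -5; maximin = 0.
Column maxima: Left → 7, Center → 10, Right → 5; minimax = 5.
0 ≠ 5, so there is no saddle point; optimal play is mixed.
Center is strictly dominated by Right (it gives the server strictly more in every row), so the receiver never plays it.
On the remaining 2×2 (Forehand, Backhand vs Left, Right):
Let the server play Forehand with probability p. Expected payoff against Left: 0p + 7(1−p) = −7p + 7; against Right: 5p + (-5)(1−p) = 10p − 5.
Setting these equal: −7p + 7 = 10p − 5 ⇒ −17p = -12 ⇒ p = 12/17, and the value is (-7)·(12/17) + 7 = 35/17.
For the receiver: with q = P(Left), equating Forehand's and Backhand's payoffs gives −5q + 5 = 12q − 5 ⇒ q = 10/17.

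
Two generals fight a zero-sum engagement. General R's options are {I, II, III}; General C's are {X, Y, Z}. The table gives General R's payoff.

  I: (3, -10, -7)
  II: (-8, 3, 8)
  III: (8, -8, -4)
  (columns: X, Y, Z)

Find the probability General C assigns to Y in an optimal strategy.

Row minima: I → -10, II → -8, III → -8; maximin = -8.
Column maxima: X → 8, Y → 3, Z → 8; minimax = 3.
-8 ≠ 3, so there is no saddle point; optimal play is mixed.
I is strictly dominated by III, so General R never plays it.
Z is strictly dominated by Y (it gives General R strictly more in every row), so General C never plays it.
On the remaining 2×2 (II, III vs X, Y):
Let General R play II with probability p. Expected payoff against X: (-8)p + 8(1−p) = −16p + 8; against Y: 3p + (-8)(1−p) = 11p − 8.
Setting these equal: −16p + 8 = 11p − 8 ⇒ −27p = -16 ⇒ p = 16/27, and the value is (-16)·(16/27) + 8 = -40/27.
For General C: with q = P(X), equating II's and III's payoffs gives −11q + 3 = 16q − 8 ⇒ q = 11/27.

16/27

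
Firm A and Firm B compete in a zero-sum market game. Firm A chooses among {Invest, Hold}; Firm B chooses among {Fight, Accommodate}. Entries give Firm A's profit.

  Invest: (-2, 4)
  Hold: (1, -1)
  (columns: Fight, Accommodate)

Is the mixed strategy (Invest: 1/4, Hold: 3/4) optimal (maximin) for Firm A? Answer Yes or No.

Yes

Against Fight this mix gives (1/4)·(-2) + (3/4)·1 = 1/4.
Against Accommodate this mix gives (1/4)·4 + (3/4)·(-1) = 1/4.
All of Firm B's active replies (Fight, Accommodate) yield 1/4, and no column does worse for Firm A. The mix makes Firm B indifferent and guarantees 1/4, so it is optimal.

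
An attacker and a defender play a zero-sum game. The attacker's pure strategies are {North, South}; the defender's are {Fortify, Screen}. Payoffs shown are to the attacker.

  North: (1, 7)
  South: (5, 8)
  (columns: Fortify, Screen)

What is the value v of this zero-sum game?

Row minima: North → 1, South → 5; maximin = 5.
Column maxima: Fortify → 5, Screen → 8; minimax = 5.
Since maximin = minimax = 5, there is a saddle point and the value is 5.

5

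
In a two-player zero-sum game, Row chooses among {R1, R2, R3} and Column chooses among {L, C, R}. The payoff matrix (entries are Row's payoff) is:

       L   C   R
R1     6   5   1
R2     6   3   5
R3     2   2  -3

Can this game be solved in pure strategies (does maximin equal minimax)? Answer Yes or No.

Row minima: R1 → 1, R2 → 3, R3 → -3; maximin = 3.
Column maxima: L → 6, C → 5, R → 5; minimax = 5.
3 ≠ 5, so no pure-strategy equilibrium exists.

No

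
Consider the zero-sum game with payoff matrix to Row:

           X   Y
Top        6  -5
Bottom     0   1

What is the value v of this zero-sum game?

1/2

Row minima: Top → -5, Bottom → 0; maximin = 0.
Column maxima: X → 6, Y → 1; minimax = 1.
0 ≠ 1, so there is no saddle point; optimal play is mixed.
Let Row play Top with probability p. Expected payoff against X: 6p + 0(1−p) = 6p; against Y: (-5)p + 1(1−p) = −6p + 1.
Setting these equal: 6p = −6p + 1 ⇒ 12p = 1 ⇒ p = 1/12, and the value is (6)·(1/12) = 1/2.
For Column: with q = P(X), equating Top's and Bottom's payoffs gives 11q − 5 = −q + 1 ⇒ q = 1/2.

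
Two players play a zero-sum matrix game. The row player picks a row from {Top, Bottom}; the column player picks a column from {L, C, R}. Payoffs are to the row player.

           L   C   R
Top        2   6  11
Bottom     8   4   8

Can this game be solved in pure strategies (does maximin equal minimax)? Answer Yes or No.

Row minima: Top → 2, Bottom → 4; maximin = 4.
Column maxima: L → 8, C → 6, R → 11; minimax = 6.
4 ≠ 6, so no pure-strategy equilibrium exists.

No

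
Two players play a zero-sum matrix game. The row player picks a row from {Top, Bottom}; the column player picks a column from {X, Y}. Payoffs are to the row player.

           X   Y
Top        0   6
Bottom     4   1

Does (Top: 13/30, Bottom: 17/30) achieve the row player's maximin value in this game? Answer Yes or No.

Against X this mix gives (13/30)·0 + (17/30)·4 = 34/15.
Against Y this mix gives (13/30)·6 + (17/30)·1 = 19/6.
The column player will play X, holding the row player to 34/15. Shifting weight toward the row that does better against X would raise this floor (the equalizing mix achieves 8/3 against both X and Y), so the proposed strategy is not optimal.

No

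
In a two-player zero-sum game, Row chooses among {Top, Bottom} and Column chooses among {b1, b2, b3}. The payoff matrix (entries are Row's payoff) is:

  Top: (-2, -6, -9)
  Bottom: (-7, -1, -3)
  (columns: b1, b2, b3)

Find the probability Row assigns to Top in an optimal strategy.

4/11

Row minima: Top → -9, Bottom → -7; maximin = -7.
Column maxima: b1 → -2, b2 → -1, b3 → -3; minimax = -3.
-7 ≠ -3, so there is no saddle point; optimal play is mixed.
b2 is strictly dominated by b3 (it gives Row strictly more in every row), so Column never plays it.
On the remaining 2×2 (Top, Bottom vs b1, b3):
Let Row play Top with probability p. Expected payoff against b1: (-2)p + (-7)(1−p) = 5p − 7; against b3: (-9)p + (-3)(1−p) = −6p − 3.
Setting these equal: 5p − 7 = −6p − 3 ⇒ 11p = 4 ⇒ p = 4/11, and the value is (5)·(4/11) − 7 = -57/11.
For Column: with q = P(b1), equating Top's and Bottom's payoffs gives 7q − 9 = −4q − 3 ⇒ q = 6/11.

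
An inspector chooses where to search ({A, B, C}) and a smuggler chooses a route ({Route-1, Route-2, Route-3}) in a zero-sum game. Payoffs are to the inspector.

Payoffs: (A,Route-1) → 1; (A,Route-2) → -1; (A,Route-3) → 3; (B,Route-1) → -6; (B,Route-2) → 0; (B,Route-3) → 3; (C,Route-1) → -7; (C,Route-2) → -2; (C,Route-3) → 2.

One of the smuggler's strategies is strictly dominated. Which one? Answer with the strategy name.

Route-1 holds the inspector's payoff strictly below Route-3 in every row: 1 < 3, -6 < 3, -7 < 2.
So Route-3 is strictly dominated for the smuggler.

Route-3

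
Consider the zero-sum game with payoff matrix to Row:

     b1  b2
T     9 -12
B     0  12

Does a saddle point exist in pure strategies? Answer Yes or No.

No

Row minima: T → -12, B → 0; maximin = 0.
Column maxima: b1 → 9, b2 → 12; minimax = 9.
0 ≠ 9, so no pure-strategy equilibrium exists.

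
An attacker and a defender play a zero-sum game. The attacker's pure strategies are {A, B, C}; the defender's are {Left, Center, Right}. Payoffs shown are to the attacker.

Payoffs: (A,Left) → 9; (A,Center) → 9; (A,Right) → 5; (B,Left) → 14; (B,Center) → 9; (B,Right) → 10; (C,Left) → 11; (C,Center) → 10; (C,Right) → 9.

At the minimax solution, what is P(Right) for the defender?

1/2

Row minima: A → 5, B → 9, C → 9; maximin = 9.
Column maxima: Left → 14, Center → 10, Right → 10; minimax = 10.
9 ≠ 10, so there is no saddle point; optimal play is mixed.
A is strictly dominated by C, so the attacker never plays it.
With A eliminated, Left is strictly dominated by Center (it gives the attacker strictly more in every remaining row), so the defender never plays it.
On the remaining 2×2 (B, C vs Center, Right):
Let the attacker play B with probability p. Expected payoff against Center: 9p + 10(1−p) = −p + 10; against Right: 10p + 9(1−p) = p + 9.
Setting these equal: −p + 10 = p + 9 ⇒ −2p = -1 ⇒ p = 1/2, and the value is (-1)·(1/2) + 10 = 19/2.
For the defender: with q = P(Center), equating B's and C's payoffs gives −q + 10 = q + 9 ⇒ q = 1/2.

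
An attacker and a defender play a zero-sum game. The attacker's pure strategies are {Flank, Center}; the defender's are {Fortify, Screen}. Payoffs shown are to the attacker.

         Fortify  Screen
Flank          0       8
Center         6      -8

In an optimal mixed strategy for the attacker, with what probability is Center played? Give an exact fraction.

4/11

Row minima: Flank → 0, Center → -8; maximin = 0.
Column maxima: Fortify → 6, Screen → 8; minimax = 6.
0 ≠ 6, so there is no saddle point; optimal play is mixed.
Let the attacker play Flank with probability p. Expected payoff against Fortify: 0p + 6(1−p) = −6p + 6; against Screen: 8p + (-8)(1−p) = 16p − 8.
Setting these equal: −6p + 6 = 16p − 8 ⇒ −22p = -14 ⇒ p = 7/11, and the value is (-6)·(7/11) + 6 = 24/11.
For the defender: with q = P(Fortify), equating Flank's and Center's payoffs gives −8q + 8 = 14q − 8 ⇒ q = 8/11.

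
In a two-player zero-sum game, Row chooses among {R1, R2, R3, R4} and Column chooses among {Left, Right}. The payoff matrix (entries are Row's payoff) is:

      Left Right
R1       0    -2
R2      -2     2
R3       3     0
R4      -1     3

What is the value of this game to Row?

9/7

Row minima: R1 → -2, R2 → -2, R3 → 0, R4 → -1; maximin = 0.
Column maxima: Left → 3, Right → 3; minimax = 3.
0 ≠ 3, so there is no saddle point; optimal play is mixed.
R1 is strictly dominated by R3, so Row never plays it.
R2 is strictly dominated by R4, so Row never plays it.
On the remaining 2×2 (R3, R4 vs Left, Right):
Let Row play R3 with probability p. Expected payoff against Left: 3p + (-1)(1−p) = 4p − 1; against Right: 0p + 3(1−p) = −3p + 3.
Setting these equal: 4p − 1 = −3p + 3 ⇒ 7p = 4 ⇒ p = 4/7, and the value is (4)·(4/7) − 1 = 9/7.
For Column: with q = P(Left), equating R3's and R4's payoffs gives 3q = −4q + 3 ⇒ q = 3/7.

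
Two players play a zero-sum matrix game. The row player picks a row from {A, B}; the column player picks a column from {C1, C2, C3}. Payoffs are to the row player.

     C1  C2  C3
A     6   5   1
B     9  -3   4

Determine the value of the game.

Row minima: A → 1, B → -3; maximin = 1.
Column maxima: C1 → 9, C2 → 5, C3 → 4; minimax = 4.
1 ≠ 4, so there is no saddle point; optimal play is mixed.
C1 is strictly dominated by C2 (it gives the row player strictly more in every row), so the column player never plays it.
On the remaining 2×2 (A, B vs C2, C3):
Let the row player play A with probability p. Expected payoff against C2: 5p + (-3)(1−p) = 8p − 3; against C3: 1p + 4(1−p) = −3p + 4.
Setting these equal: 8p − 3 = −3p + 4 ⇒ 11p = 7 ⇒ p = 7/11, and the value is (8)·(7/11) − 3 = 23/11.
For the column player: with q = P(C2), equating A's and B's payoffs gives 4q + 1 = −7q + 4 ⇒ q = 3/11.

23/11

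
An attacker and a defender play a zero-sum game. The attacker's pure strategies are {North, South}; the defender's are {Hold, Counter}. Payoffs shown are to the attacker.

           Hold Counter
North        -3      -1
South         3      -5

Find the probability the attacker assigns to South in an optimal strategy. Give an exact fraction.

Row minima: North → -3, South → -5; maximin = -3.
Column maxima: Hold → 3, Counter → -1; minimax = -1.
-3 ≠ -1, so there is no saddle point; optimal play is mixed.
Let the attacker play North with probability p. Expected payoff against Hold: (-3)p + 3(1−p) = −6p + 3; against Counter: (-1)p + (-5)(1−p) = 4p − 5.
Setting these equal: −6p + 3 = 4p − 5 ⇒ −10p = -8 ⇒ p = 4/5, and the value is (-6)·(4/5) + 3 = -9/5.
For the defender: with q = P(Hold), equating North's and South's payoffs gives −2q − 1 = 8q − 5 ⇒ q = 2/5.

1/5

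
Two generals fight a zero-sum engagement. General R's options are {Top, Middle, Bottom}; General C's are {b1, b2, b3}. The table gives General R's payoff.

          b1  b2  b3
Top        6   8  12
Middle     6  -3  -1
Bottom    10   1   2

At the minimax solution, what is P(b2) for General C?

Row minima: Top → 6, Middle → -3, Bottom → 1; maximin = 6.
Column maxima: b1 → 10, b2 → 8, b3 → 12; minimax = 8.
6 ≠ 8, so there is no saddle point; optimal play is mixed.
Middle is strictly dominated by Bottom, so General R never plays it.
b3 is strictly dominated by b2 (it gives General R strictly more in every row), so General C never plays it.
On the remaining 2×2 (Top, Bottom vs b1, b2):
Let General R play Top with probability p. Expected payoff against b1: 6p + 10(1−p) = −4p + 10; against b2: 8p + 1(1−p) = 7p + 1.
Setting these equal: −4p + 10 = 7p + 1 ⇒ −11p = -9 ⇒ p = 9/11, and the value is (-4)·(9/11) + 10 = 74/11.
For General C: with q = P(b1), equating Top's and Bottom's payoffs gives −2q + 8 = 9q + 1 ⇒ q = 7/11.

4/11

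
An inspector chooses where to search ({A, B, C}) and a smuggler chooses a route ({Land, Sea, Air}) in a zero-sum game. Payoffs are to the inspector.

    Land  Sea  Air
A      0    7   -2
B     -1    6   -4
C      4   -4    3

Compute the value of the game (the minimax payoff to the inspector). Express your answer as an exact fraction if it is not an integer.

13/16

Row minima: A → -2, B → -4, C → -4; maximin = -2.
Column maxima: Land → 4, Sea → 7, Air → 3; minimax = 3.
-2 ≠ 3, so there is no saddle point; optimal play is mixed.
B is strictly dominated by A, so the inspector never plays it.
Land is strictly dominated by Air (it gives the inspector strictly more in every row), so the smuggler never plays it.
On the remaining 2×2 (A, C vs Sea, Air):
Let the inspector play A with probability p. Expected payoff against Sea: 7p + (-4)(1−p) = 11p − 4; against Air: (-2)p + 3(1−p) = −5p + 3.
Setting these equal: 11p − 4 = −5p + 3 ⇒ 16p = 7 ⇒ p = 7/16, and the value is (11)·(7/16) − 4 = 13/16.
For the smuggler: with q = P(Sea), equating A's and C's payoffs gives 9q − 2 = −7q + 3 ⇒ q = 5/16.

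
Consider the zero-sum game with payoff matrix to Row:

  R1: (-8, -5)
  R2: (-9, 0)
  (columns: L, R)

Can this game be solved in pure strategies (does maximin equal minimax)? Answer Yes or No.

Row minima: R1 → -8, R2 → -9; maximin = -8.
Column maxima: L → -8, R → 0; minimax = -8.
maximin = minimax = -8, so a saddle point exists.

Yes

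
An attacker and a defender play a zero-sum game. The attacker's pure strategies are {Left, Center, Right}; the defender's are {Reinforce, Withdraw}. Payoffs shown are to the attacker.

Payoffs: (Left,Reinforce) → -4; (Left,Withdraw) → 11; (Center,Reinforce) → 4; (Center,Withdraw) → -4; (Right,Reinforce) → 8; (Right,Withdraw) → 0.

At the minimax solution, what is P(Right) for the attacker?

Row minima: Left → -4, Center → -4, Right → 0; maximin = 0.
Column maxima: Reinforce → 8, Withdraw → 11; minimax = 8.
0 ≠ 8, so there is no saddle point; optimal play is mixed.
Center is strictly dominated by Right, so the attacker never plays it.
On the remaining 2×2 (Left, Right vs Reinforce, Withdraw):
Let the attacker play Left with probability p. Expected payoff against Reinforce: (-4)p + 8(1−p) = −12p + 8; against Withdraw: 11p + 0(1−p) = 11p.
Setting these equal: −12p + 8 = 11p ⇒ −23p = -8 ⇒ p = 8/23, and the value is (-12)·(8/23) + 8 = 88/23.
For the defender: with q = P(Reinforce), equating Left's and Right's payoffs gives −15q + 11 = 8q ⇒ q = 11/23.

15/23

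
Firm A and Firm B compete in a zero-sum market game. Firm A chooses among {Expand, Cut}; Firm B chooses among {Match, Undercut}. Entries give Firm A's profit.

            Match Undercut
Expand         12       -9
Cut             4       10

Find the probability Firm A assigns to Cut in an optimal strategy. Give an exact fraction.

7/9

Row minima: Expand → -9, Cut → 4; maximin = 4.
Column maxima: Match → 12, Undercut → 10; minimax = 10.
4 ≠ 10, so there is no saddle point; optimal play is mixed.
Let Firm A play Expand with probability p. Expected payoff against Match: 12p + 4(1−p) = 8p + 4; against Undercut: (-9)p + 10(1−p) = −19p + 10.
Setting these equal: 8p + 4 = −19p + 10 ⇒ 27p = 6 ⇒ p = 2/9, and the value is (8)·(2/9) + 4 = 52/9.
For Firm B: with q = P(Match), equating Expand's and Cut's payoffs gives 21q − 9 = −6q + 10 ⇒ q = 19/27.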